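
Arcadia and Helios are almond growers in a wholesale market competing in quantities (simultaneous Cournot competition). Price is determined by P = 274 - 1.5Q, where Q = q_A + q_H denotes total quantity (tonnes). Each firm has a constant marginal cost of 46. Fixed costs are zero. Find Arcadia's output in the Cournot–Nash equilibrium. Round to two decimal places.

50.67

Each firm earns π_i = (274 - 1.5Q)q_i - 46q_i.
First-order condition (treating rivals' output as given): 228 - 3q_i - (3/2)q_j = 0.
By symmetry each firm produces the same amount; substituting q_j = q_i yields q_i = 228/(9/2) = 152/3.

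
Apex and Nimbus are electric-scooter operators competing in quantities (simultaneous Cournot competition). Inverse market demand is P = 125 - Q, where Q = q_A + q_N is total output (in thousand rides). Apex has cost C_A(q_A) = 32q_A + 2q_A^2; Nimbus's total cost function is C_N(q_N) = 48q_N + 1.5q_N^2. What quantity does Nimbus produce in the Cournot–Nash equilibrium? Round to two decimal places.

Apex's profit: π_A = (125 - Q)q_A - (32q_A + 2q_A²). Setting ∂π_A/∂q_A = 0: 93 - 6q_A - (q_N) = 0.
Nimbus's profit: π_N = (125 - Q)q_N - (48q_N + (3/2)q_N²). Setting ∂π_N/∂q_N = 0: 77 - 5q_N - (q_A) = 0.
Best responses: q_A = (93 - q_N)/6, q_N = (77 - q_A)/5.
Solving the pair: q_A = 388/29, q_N = 369/29.

12.72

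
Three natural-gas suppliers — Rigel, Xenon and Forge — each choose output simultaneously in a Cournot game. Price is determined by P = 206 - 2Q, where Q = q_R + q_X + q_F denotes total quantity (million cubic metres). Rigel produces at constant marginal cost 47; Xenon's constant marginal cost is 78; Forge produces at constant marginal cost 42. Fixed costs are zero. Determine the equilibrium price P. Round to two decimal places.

93.25

Rigel's profit: π_R = (206 - 2Q)q_R - (47q_R). Setting ∂π_R/∂q_R = 0: 159 - 4q_R - 2(q_X + q_F) = 0.
Xenon's first-order condition: 128 - 4q_X - 2(q_R + q_F) = 0.
Forge's first-order condition: 164 - 4q_F - 2(q_R + q_X) = 0.
Adding the 3 conditions: 451 − 4Q − 4Q = 0, i.e. Q = 451/8.
Back-substituting: q_R = (159 − 451/4)/2 = 185/8, q_X = (128 − 451/4)/2 = 61/8, q_F = (164 − 451/4)/2 = 205/8.
Total output Q = 451/8, so price P = 206 - 2·(451/8) = 373/4.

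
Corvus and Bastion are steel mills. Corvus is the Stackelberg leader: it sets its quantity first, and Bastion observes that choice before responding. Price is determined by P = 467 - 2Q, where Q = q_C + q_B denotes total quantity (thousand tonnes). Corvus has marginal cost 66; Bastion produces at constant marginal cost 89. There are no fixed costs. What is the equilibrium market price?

172

Solve by backward induction. Given q_C, the follower Bastion maximises π_B = (467 - 2q_C - 2q_B)q_B - 89q_B.
Follower FOC: 378 - 2q_C - 4q_B = 0, so q_B(q_C) = (378 - 2q_C)/4.
The leader anticipates this reaction. Substituting into P = 467 - 2Q gives P = 278 - q_C, so π_C = (278 - q_C)q_C - 66q_C.
Leader FOC: 212 - 2q_C = 0, so q_C = 106.
Then q_B = (378 - 2·106)/4 = 83/2.
Total output Q = 295/2, so price P = 467 - 2·(295/2) = 172.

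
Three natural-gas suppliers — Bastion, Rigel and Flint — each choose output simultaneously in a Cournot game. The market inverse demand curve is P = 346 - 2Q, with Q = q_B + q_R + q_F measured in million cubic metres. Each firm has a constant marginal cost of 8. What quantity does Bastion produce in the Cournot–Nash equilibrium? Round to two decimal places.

Each firm earns π_i = (346 - 2Q)q_i - 8q_i.
First-order condition (treating rivals' output as given): 338 - 4q_i - 2·Σ_{j≠i} q_j = 0.
By symmetry each firm produces the same amount; substituting Σ_{j≠i} q_j = 2q_i yields q_i = 338/8 = 169/4.

42.25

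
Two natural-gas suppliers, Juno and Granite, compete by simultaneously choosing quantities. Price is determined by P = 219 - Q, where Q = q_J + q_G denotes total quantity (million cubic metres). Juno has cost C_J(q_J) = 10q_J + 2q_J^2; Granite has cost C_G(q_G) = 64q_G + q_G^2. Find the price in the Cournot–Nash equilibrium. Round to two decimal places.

158.04

Juno's profit: π_J = (219 - Q)q_J - (10q_J + 2q_J²). Setting ∂π_J/∂q_J = 0: 209 - 6q_J - (q_G) = 0.
Granite's profit: π_G = (219 - Q)q_G - (64q_G + q_G²). Setting ∂π_G/∂q_G = 0: 155 - 4q_G - (q_J) = 0.
Best responses: q_J = (209 - q_G)/6, q_G = (155 - q_J)/4.
Substituting one into the other gives q_J = 681/23 and q_G = 721/23.
Total output Q = 1402/23, so price P = 219 - 1402/23 = 158.0435.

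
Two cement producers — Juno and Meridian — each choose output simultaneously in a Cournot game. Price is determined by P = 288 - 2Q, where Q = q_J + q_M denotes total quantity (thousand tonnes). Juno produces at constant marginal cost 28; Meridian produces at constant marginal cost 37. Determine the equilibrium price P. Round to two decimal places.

117.67

Juno's profit: π_J = (288 - 2Q)q_J - (28q_J). Setting ∂π_J/∂q_J = 0: 260 - 4q_J - 2(q_M) = 0.
Meridian's profit: π_M = (288 - 2Q)q_M - (37q_M). Setting ∂π_M/∂q_M = 0: 251 - 4q_M - 2(q_J) = 0.
So q_J = (260 - 2q_M)/4 and q_M = (251 - 2q_J)/4.
Substituting one into the other gives q_J = 269/6 and q_M = 121/3.
Total output Q = 511/6, so price P = 288 - 2·(511/6) = 353/3.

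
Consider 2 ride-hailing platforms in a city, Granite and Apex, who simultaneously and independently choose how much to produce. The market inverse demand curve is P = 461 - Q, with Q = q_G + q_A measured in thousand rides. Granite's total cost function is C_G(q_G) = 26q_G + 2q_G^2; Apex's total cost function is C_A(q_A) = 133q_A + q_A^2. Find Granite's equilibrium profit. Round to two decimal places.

11306.68

Granite's profit: π_G = (461 - Q)q_G - (26q_G + 2q_G²). Setting ∂π_G/∂q_G = 0: 435 - 6q_G - (q_A) = 0.
Apex's first-order condition: 328 - 4q_A - (q_G) = 0.
Rearranging gives the reaction functions q_G = (435 - q_A)/6 and q_A = (328 - q_G)/4.
Solving the pair: q_G = 1412/23, q_A = 1533/23.
Price P = 461 - 128.0435 = 332.9565.
Granite's profit: 332.9565·(1412/23) - 26·(1412/23) - 2(1412/23)² = 11306.6767.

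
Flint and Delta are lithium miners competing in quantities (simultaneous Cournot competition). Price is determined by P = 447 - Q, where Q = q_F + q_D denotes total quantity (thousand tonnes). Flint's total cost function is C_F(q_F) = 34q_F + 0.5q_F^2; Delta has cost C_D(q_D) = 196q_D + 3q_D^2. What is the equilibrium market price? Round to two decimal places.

Flint's profit: π_F = (447 - Q)q_F - (34q_F + (1/2)q_F²). Setting ∂π_F/∂q_F = 0: 413 - 3q_F - (q_D) = 0.
Delta's profit: π_D = (447 - Q)q_D - (196q_D + 3q_D²). Setting ∂π_D/∂q_D = 0: 251 - 8q_D - (q_F) = 0.
So q_F = (413 - q_D)/3 and q_D = (251 - q_F)/8.
Solving the pair: q_F = 132.7391, q_D = 340/23.
Total output Q = 147.5217, so price P = 447 - 147.5217 = 299.4783.

299.48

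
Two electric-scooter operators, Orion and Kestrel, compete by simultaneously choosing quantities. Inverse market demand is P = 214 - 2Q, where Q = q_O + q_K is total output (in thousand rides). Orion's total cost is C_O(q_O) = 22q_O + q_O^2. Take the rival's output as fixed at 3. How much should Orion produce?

31

With the rival's output fixed at 3, Orion's profit is π_O = (214 - 2·3 - 2q_O)q_O - (22q_O + q_O²) = (208 - 2q_O)q_O - (22q_O + q_O²).
∂π_O/∂q_O = 186 - 6q_O = 0, so q_O = 31.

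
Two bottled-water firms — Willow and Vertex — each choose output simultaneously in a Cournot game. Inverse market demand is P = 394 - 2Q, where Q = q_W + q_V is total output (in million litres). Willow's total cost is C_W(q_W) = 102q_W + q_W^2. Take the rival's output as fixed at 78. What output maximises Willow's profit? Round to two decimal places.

With the rival's output fixed at 78, Willow's profit is π_W = (394 - 2·78 - 2q_W)q_W - (102q_W + q_W²) = (238 - 2q_W)q_W - (102q_W + q_W²).
∂π_W/∂q_W = 136 - 6q_W = 0, so q_W = 68/3.

22.67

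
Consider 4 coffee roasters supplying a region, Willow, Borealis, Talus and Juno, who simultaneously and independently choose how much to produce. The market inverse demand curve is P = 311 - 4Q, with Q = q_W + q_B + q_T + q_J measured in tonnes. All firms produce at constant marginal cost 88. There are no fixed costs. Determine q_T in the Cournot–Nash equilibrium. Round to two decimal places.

A representative firm's profit is π_i = q_i(311 - 4Q) - 88q_i.
Setting ∂π_i/∂q_i = 0 with rivals' quantities fixed: 223 - 8q_i - 4·Σ_{j≠i} q_j = 0.
With identical firms every q_j equals q_i, so Σ_{j≠i} q_j = 3q_i and 223 = 20q_i, giving q_i = 223/20.

11.15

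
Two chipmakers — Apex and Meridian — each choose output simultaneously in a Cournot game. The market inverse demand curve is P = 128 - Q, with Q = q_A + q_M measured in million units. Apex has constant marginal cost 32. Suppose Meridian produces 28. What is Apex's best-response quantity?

With the rival's output fixed at 28, Apex's profit is π_A = (128 - 28 - q_A)q_A - (32q_A) = (100 - q_A)q_A - (32q_A).
∂π_A/∂q_A = 68 - 2q_A = 0, so q_A = 34.

34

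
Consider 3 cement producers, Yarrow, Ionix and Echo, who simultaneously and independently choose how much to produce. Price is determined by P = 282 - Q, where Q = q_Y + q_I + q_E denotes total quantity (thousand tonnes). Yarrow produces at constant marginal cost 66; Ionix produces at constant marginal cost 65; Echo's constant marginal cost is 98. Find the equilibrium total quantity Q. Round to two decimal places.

154.25

Yarrow's profit: π_Y = (282 - Q)q_Y - (66q_Y). Setting ∂π_Y/∂q_Y = 0: 216 - 2q_Y - (q_I + q_E) = 0.
Ionix's first-order condition: 217 - 2q_I - (q_Y + q_E) = 0.
Echo's profit: π_E = (282 - Q)q_E - (98q_E). Setting ∂π_E/∂q_E = 0: 184 - 2q_E - (q_Y + q_I) = 0.
Adding the 3 first-order conditions: 617 − 4Q = 0, so Q = 617/4.
Back-substituting: q_Y = (216 − 617/4) = 247/4, q_I = (217 − 617/4) = 251/4, q_E = (184 − 617/4) = 119/4.
Total output Q = 247/4 + 251/4 + 119/4 = 617/4.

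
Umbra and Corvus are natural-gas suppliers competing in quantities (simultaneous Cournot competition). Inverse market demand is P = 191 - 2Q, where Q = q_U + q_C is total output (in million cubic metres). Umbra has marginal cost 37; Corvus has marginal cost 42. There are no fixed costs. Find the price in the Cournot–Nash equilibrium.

Umbra's profit: π_U = (191 - 2Q)q_U - (37q_U). Setting ∂π_U/∂q_U = 0: 154 - 4q_U - 2(q_C) = 0.
Corvus's first-order condition: 149 - 4q_C - 2(q_U) = 0.
Rearranging gives the reaction functions q_U = (154 - 2q_C)/4 and q_C = (149 - 2q_U)/4.
Solving the pair: q_U = 53/2, q_C = 24.
Total output Q = 101/2, so price P = 191 - 2·(101/2) = 90.

90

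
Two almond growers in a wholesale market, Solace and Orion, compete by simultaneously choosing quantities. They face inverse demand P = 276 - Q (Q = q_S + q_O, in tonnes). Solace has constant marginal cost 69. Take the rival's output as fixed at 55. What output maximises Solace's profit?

76

With the rival's output fixed at 55, Solace's profit is π_S = (276 - 55 - q_S)q_S - (69q_S) = (221 - q_S)q_S - (69q_S).
∂π_S/∂q_S = 152 - 2q_S = 0, so q_S = 76.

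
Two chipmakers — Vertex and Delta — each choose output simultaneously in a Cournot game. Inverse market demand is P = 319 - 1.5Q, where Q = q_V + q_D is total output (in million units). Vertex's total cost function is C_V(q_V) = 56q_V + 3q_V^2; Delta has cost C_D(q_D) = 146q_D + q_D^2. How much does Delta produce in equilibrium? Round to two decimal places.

27.19

Vertex's profit: π_V = (319 - 1.5Q)q_V - (56q_V + 3q_V²). Setting ∂π_V/∂q_V = 0: 263 - 9q_V - (3/2)(q_D) = 0.
Delta's first-order condition: 173 - 5q_D - (3/2)(q_V) = 0.
Rearranging gives the reaction functions q_V = (263 - (3/2)q_D)/9 and q_D = (173 - (3/2)q_V)/5.
Substituting one into the other gives q_V = 24.6901 and q_D = 1550/57.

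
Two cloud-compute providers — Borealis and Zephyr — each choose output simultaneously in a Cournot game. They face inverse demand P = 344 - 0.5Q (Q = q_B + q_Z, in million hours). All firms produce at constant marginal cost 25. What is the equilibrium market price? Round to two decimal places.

131.33

A representative firm's profit is π_i = q_i(344 - 0.5Q) - 25q_i.
First-order condition (treating rivals' output as given): 319 - q_i - (1/2)q_j = 0.
By symmetry each firm produces the same amount; substituting q_j = q_i yields q_i = 319/(3/2) = 638/3.
Total output Q = 1276/3, so price P = 344 - (1/2)·(1276/3) = 394/3.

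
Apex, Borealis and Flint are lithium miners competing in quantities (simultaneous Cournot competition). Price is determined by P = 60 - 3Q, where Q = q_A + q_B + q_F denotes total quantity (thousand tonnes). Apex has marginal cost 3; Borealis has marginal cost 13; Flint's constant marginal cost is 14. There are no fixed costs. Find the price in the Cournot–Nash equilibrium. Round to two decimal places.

22.50

Apex's profit: π_A = (60 - 3Q)q_A - (3q_A). Setting ∂π_A/∂q_A = 0: 57 - 6q_A - 3(q_B + q_F) = 0.
Borealis's profit: π_B = (60 - 3Q)q_B - (13q_B). Setting ∂π_B/∂q_B = 0: 47 - 6q_B - 3(q_A + q_F) = 0.
Flint's first-order condition: 46 - 6q_F - 3(q_A + q_B) = 0.
Summing all 3 equations gives 150 − 12Q = 0, hence Q = 25/2.
Back-substituting: q_A = (57 − 75/2)/3 = 13/2, q_B = (47 − 75/2)/3 = 19/6, q_F = (46 − 75/2)/3 = 17/6.
Total output Q = 25/2, so price P = 60 - 3·(25/2) = 45/2.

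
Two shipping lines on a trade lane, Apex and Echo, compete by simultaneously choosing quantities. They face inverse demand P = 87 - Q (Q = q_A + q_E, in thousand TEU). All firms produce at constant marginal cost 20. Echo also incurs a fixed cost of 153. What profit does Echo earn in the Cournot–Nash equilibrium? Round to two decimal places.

345.78

Each firm earns π_i = (87 - Q)q_i - 20q_i.
Setting ∂π_i/∂q_i = 0 with rivals' quantities fixed: 67 - 2q_i - q_j = 0.
By symmetry each firm produces the same amount; substituting q_j = q_i yields q_i = 67/3.
Price P = 87 - 134/3 = 127/3.
Echo's profit: (127/3 - 20)·(67/3) - 153 = 345.7778.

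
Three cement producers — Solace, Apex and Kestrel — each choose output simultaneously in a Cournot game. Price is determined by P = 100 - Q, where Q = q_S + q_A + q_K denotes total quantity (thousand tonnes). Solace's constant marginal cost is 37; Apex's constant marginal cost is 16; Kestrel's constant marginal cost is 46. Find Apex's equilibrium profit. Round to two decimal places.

1139.06

Solace's profit: π_S = (100 - Q)q_S - (37q_S). Setting ∂π_S/∂q_S = 0: 63 - 2q_S - (q_A + q_K) = 0.
Apex's first-order condition: 84 - 2q_A - (q_S + q_K) = 0.
Kestrel's first-order condition: 54 - 2q_K - (q_S + q_A) = 0.
Summing all 3 equations gives 201 − 4Q = 0, hence Q = 201/4.
Back-substituting: q_S = (63 − 201/4) = 51/4, q_A = (84 − 201/4) = 135/4, q_K = (54 − 201/4) = 15/4.
Price P = 100 - 201/4 = 199/4.
Apex's profit: (199/4 - 16)·(135/4) = 1139.0625.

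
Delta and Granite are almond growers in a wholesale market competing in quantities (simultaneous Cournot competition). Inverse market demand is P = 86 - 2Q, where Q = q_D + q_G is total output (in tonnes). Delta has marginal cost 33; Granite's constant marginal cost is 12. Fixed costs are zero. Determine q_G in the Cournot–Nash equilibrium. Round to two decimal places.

Delta's profit: π_D = (86 - 2Q)q_D - (33q_D). Setting ∂π_D/∂q_D = 0: 53 - 4q_D - 2(q_G) = 0.
Granite's profit: π_G = (86 - 2Q)q_G - (12q_G). Setting ∂π_G/∂q_G = 0: 74 - 4q_G - 2(q_D) = 0.
Best responses: q_D = (53 - 2q_G)/4, q_G = (74 - 2q_D)/4.
Solving the pair: q_D = 16/3, q_G = 95/6.

15.83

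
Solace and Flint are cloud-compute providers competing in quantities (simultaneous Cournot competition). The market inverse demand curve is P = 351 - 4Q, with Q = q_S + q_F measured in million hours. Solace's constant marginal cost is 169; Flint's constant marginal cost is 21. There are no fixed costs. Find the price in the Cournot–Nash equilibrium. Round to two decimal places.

Solace's profit: π_S = (351 - 4Q)q_S - (169q_S). Setting ∂π_S/∂q_S = 0: 182 - 8q_S - 4(q_F) = 0.
Flint's first-order condition: 330 - 8q_F - 4(q_S) = 0.
Best responses: q_S = (182 - 4q_F)/8, q_F = (330 - 4q_S)/8.
Solving the pair: q_S = 17/6, q_F = 239/6.
Total output Q = 128/3, so price P = 351 - 4·(128/3) = 541/3.

180.33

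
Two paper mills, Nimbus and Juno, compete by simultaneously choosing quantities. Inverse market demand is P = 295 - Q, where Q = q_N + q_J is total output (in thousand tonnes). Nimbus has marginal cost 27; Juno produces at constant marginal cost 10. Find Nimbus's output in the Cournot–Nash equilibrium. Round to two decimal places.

Nimbus's profit: π_N = (295 - Q)q_N - (27q_N). Setting ∂π_N/∂q_N = 0: 268 - 2q_N - (q_J) = 0.
Juno's first-order condition: 285 - 2q_J - (q_N) = 0.
Rearranging gives the reaction functions q_N = (268 - q_J)/2 and q_J = (285 - q_N)/2.
Solving the pair: q_N = 251/3, q_J = 302/3.

83.67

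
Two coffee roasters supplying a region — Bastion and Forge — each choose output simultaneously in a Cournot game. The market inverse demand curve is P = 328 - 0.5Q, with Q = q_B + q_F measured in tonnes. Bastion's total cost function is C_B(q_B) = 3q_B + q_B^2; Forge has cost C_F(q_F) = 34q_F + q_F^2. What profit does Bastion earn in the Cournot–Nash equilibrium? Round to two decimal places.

Bastion's profit: π_B = (328 - 0.5Q)q_B - (3q_B + q_B²). Setting ∂π_B/∂q_B = 0: 325 - 3q_B - (1/2)(q_F) = 0.
Forge's first-order condition: 294 - 3q_F - (1/2)(q_B) = 0.
Rearranging gives the reaction functions q_B = (325 - (1/2)q_F)/3 and q_F = (294 - (1/2)q_B)/3.
Substituting one into the other gives q_B = 94.6286 and q_F = 82.2286.
Price P = 328 - (1/2)·(1238/7) = 1677/7.
Bastion's profit: (1677/7)·94.6286 - 3·94.6286 - 94.6286² = 13431.8498.

13431.85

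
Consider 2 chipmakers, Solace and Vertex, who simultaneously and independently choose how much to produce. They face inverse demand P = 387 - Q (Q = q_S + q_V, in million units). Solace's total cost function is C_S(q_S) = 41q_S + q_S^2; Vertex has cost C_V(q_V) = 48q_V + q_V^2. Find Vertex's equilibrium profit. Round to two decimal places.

9067.56

Solace's profit: π_S = (387 - Q)q_S - (41q_S + q_S²). Setting ∂π_S/∂q_S = 0: 346 - 4q_S - (q_V) = 0.
Vertex's profit: π_V = (387 - Q)q_V - (48q_V + q_V²). Setting ∂π_V/∂q_V = 0: 339 - 4q_V - (q_S) = 0.
So q_S = (346 - q_V)/4 and q_V = (339 - q_S)/4.
Substituting one into the other gives q_S = 209/3 and q_V = 202/3.
Price P = 387 - 137 = 250.
Vertex's profit: 250·(202/3) - 48·(202/3) - (202/3)² = 9067.5556.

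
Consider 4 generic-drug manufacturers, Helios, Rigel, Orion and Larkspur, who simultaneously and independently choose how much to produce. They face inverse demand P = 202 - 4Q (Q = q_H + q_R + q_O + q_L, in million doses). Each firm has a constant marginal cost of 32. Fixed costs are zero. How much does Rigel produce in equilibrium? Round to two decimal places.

A representative firm's profit is π_i = q_i(202 - 4Q) - 32q_i.
Setting ∂π_i/∂q_i = 0 with rivals' quantities fixed: 170 - 8q_i - 4·Σ_{j≠i} q_j = 0.
By symmetry each firm produces the same amount; substituting Σ_{j≠i} q_j = 3q_i yields q_i = 170/20 = 17/2.

8.50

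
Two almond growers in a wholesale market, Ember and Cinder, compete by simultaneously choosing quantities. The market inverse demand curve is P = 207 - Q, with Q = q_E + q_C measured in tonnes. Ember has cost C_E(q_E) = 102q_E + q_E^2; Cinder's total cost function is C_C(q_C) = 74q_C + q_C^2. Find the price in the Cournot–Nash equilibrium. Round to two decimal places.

159.40

Ember's profit: π_E = (207 - Q)q_E - (102q_E + q_E²). Setting ∂π_E/∂q_E = 0: 105 - 4q_E - (q_C) = 0.
Cinder's first-order condition: 133 - 4q_C - (q_E) = 0.
Best responses: q_E = (105 - q_C)/4, q_C = (133 - q_E)/4.
Substituting one into the other gives q_E = 287/15 and q_C = 427/15.
Total output Q = 238/5, so price P = 207 - 238/5 = 797/5.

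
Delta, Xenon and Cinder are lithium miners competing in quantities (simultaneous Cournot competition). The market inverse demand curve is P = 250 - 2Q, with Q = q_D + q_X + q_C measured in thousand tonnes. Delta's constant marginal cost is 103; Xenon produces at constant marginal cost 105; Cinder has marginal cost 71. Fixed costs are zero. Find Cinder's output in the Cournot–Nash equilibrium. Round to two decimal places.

30.63

Delta's profit: π_D = (250 - 2Q)q_D - (103q_D). Setting ∂π_D/∂q_D = 0: 147 - 4q_D - 2(q_X + q_C) = 0.
Xenon's profit: π_X = (250 - 2Q)q_X - (105q_X). Setting ∂π_X/∂q_X = 0: 145 - 4q_X - 2(q_D + q_C) = 0.
Cinder's profit: π_C = (250 - 2Q)q_C - (71q_C). Setting ∂π_C/∂q_C = 0: 179 - 4q_C - 2(q_D + q_X) = 0.
Adding the 3 first-order conditions: 471 − 8Q = 0, so Q = 471/8.
Back-substituting: q_D = (147 − 471/4)/2 = 117/8, q_X = (145 − 471/4)/2 = 109/8, q_C = (179 − 471/4)/2 = 245/8.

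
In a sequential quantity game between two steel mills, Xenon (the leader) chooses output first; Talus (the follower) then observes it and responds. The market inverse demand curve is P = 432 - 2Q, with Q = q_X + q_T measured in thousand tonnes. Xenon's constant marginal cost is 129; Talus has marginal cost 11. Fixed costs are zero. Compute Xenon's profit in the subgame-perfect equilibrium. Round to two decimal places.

Solve by backward induction. Given q_X, the follower Talus maximises π_T = (432 - 2q_X - 2q_T)q_T - 11q_T.
Follower FOC: 421 - 2q_X - 4q_T = 0, so q_T(q_X) = (421 - 2q_X)/4.
The leader anticipates this reaction. Substituting into P = 432 - 2Q gives P = 443/2 - q_X, so π_X = (443/2 - q_X)q_X - 129q_X.
Maximising: ∂π_X/∂q_X = 185/2 - 2q_X = 0, giving q_X = 185/4.
Then q_T = (421 - 2·(185/4))/4 = 657/8.
Price P = 432 - 2·(1027/8) = 701/4.
Xenon's profit: (701/4 - 129)·(185/4) = 2139.0625.

2139.06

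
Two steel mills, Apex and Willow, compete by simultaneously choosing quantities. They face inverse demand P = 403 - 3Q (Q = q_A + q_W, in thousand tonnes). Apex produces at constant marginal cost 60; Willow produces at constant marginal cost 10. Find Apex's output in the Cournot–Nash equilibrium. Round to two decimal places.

32.56

Apex's profit: π_A = (403 - 3Q)q_A - (60q_A). Setting ∂π_A/∂q_A = 0: 343 - 6q_A - 3(q_W) = 0.
Willow's profit: π_W = (403 - 3Q)q_W - (10q_W). Setting ∂π_W/∂q_W = 0: 393 - 6q_W - 3(q_A) = 0.
Rearranging gives the reaction functions q_A = (343 - 3q_W)/6 and q_W = (393 - 3q_A)/6.
Substituting one into the other gives q_A = 293/9 and q_W = 443/9.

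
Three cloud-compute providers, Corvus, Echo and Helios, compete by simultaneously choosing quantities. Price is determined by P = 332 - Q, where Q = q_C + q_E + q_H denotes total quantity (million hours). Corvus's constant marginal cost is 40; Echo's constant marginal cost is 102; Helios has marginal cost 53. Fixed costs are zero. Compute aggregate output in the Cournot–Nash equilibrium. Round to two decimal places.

Corvus's profit: π_C = (332 - Q)q_C - (40q_C). Setting ∂π_C/∂q_C = 0: 292 - 2q_C - (q_E + q_H) = 0.
Echo's profit: π_E = (332 - Q)q_E - (102q_E). Setting ∂π_E/∂q_E = 0: 230 - 2q_E - (q_C + q_H) = 0.
Helios's first-order condition: 279 - 2q_H - (q_C + q_E) = 0.
Summing all 3 equations gives 801 − 4Q = 0, hence Q = 801/4.
Back-substituting: q_C = (292 − 801/4) = 367/4, q_E = (230 − 801/4) = 119/4, q_H = (279 − 801/4) = 315/4.
Total output Q = 367/4 + 119/4 + 315/4 = 801/4.

200.25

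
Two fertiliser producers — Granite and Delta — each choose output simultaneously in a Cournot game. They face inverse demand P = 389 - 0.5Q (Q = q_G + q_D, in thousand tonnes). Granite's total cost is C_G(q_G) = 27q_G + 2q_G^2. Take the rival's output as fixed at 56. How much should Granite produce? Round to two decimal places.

66.80

With the rival's output fixed at 56, Granite's profit is π_G = (389 - (1/2)·56 - (1/2)q_G)q_G - (27q_G + 2q_G²) = (361 - (1/2)q_G)q_G - (27q_G + 2q_G²).
∂π_G/∂q_G = 334 - 5q_G = 0, so q_G = 334/5.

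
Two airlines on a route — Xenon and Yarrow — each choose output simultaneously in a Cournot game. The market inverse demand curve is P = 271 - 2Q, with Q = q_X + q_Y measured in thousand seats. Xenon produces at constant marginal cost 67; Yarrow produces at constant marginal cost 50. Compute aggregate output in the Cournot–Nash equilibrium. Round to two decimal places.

70.83

Xenon's profit: π_X = (271 - 2Q)q_X - (67q_X). Setting ∂π_X/∂q_X = 0: 204 - 4q_X - 2(q_Y) = 0.
Yarrow's first-order condition: 221 - 4q_Y - 2(q_X) = 0.
So q_X = (204 - 2q_Y)/4 and q_Y = (221 - 2q_X)/4.
Substituting one into the other gives q_X = 187/6 and q_Y = 119/3.
Total output Q = 187/6 + 119/3 = 425/6.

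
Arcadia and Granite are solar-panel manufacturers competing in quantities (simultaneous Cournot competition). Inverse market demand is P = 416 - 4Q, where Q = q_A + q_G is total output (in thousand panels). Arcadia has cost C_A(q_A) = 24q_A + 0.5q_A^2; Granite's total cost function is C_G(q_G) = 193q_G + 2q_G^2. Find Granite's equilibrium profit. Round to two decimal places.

Arcadia's profit: π_A = (416 - 4Q)q_A - (24q_A + (1/2)q_A²). Setting ∂π_A/∂q_A = 0: 392 - 9q_A - 4(q_G) = 0.
Granite's first-order condition: 223 - 12q_G - 4(q_A) = 0.
So q_A = (392 - 4q_G)/9 and q_G = (223 - 4q_A)/12.
Substituting one into the other gives q_A = 953/23 and q_G = 439/92.
Price P = 416 - 4·46.2065 = 231.1739.
Granite's profit: 231.1739·(439/92) - 193·(439/92) - 2(439/92)² = 136.6170.

136.62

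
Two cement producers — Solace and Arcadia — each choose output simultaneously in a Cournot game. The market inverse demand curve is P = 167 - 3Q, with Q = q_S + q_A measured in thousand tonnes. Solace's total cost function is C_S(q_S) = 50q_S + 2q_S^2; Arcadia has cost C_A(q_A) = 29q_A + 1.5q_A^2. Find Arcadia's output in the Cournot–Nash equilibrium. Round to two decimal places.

Solace's profit: π_S = (167 - 3Q)q_S - (50q_S + 2q_S²). Setting ∂π_S/∂q_S = 0: 117 - 10q_S - 3(q_A) = 0.
Arcadia's first-order condition: 138 - 9q_A - 3(q_S) = 0.
So q_S = (117 - 3q_A)/10 and q_A = (138 - 3q_S)/9.
Solving the pair: q_S = 71/9, q_A = 343/27.

12.70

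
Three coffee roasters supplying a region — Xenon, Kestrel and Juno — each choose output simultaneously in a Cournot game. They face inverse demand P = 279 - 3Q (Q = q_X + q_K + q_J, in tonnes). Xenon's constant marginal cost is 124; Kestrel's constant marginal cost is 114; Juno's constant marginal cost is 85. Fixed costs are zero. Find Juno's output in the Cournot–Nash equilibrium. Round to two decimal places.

21.83

Xenon's profit: π_X = (279 - 3Q)q_X - (124q_X). Setting ∂π_X/∂q_X = 0: 155 - 6q_X - 3(q_K + q_J) = 0.
Kestrel's profit: π_K = (279 - 3Q)q_K - (114q_K). Setting ∂π_K/∂q_K = 0: 165 - 6q_K - 3(q_X + q_J) = 0.
Juno's profit: π_J = (279 - 3Q)q_J - (85q_J). Setting ∂π_J/∂q_J = 0: 194 - 6q_J - 3(q_X + q_K) = 0.
Adding the 3 conditions: 514 − 6Q − 6Q = 0, i.e. Q = 257/6.
Back-substituting: q_X = (155 − 257/2)/3 = 53/6, q_K = (165 − 257/2)/3 = 73/6, q_J = (194 − 257/2)/3 = 131/6.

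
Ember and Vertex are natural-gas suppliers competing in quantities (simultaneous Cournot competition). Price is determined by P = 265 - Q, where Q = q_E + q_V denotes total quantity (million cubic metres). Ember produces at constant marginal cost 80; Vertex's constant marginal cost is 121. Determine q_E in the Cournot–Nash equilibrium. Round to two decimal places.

75.33

Ember's profit: π_E = (265 - Q)q_E - (80q_E). Setting ∂π_E/∂q_E = 0: 185 - 2q_E - (q_V) = 0.
Vertex's profit: π_V = (265 - Q)q_V - (121q_V). Setting ∂π_V/∂q_V = 0: 144 - 2q_V - (q_E) = 0.
Best responses: q_E = (185 - q_V)/2, q_V = (144 - q_E)/2.
Solving the pair: q_E = 226/3, q_V = 103/3.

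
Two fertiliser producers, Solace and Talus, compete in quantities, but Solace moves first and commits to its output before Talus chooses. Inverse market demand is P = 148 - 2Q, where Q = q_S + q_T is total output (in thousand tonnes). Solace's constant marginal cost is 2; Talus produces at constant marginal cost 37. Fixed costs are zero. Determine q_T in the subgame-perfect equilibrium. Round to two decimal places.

5.13

Solve by backward induction. Given q_S, the follower Talus maximises π_T = (148 - 2q_S - 2q_T)q_T - 37q_T.
Setting the follower's marginal profit to zero, 111 - 2q_S - 4q_T = 0, i.e. q_T = (111 - 2q_S)/4.
The leader anticipates this reaction. Substituting into P = 148 - 2Q gives P = 185/2 - q_S, so π_S = (185/2 - q_S)q_S - 2q_S.
The leader's first-order condition 181/2 - 2q_S = 0 yields q_S = 181/4.
Then q_T = (111 - 2·(181/4))/4 = 41/8.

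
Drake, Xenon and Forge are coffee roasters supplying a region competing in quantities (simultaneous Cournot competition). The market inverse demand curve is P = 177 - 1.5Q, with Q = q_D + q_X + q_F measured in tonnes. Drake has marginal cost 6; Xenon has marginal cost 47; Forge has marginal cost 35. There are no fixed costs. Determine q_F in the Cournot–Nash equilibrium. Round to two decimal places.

20.83

Drake's profit: π_D = (177 - 1.5Q)q_D - (6q_D). Setting ∂π_D/∂q_D = 0: 171 - 3q_D - (3/2)(q_X + q_F) = 0.
Xenon's first-order condition: 130 - 3q_X - (3/2)(q_D + q_F) = 0.
Forge's first-order condition: 142 - 3q_F - (3/2)(q_D + q_X) = 0.
Adding the 3 conditions: 443 − 3Q − 3Q = 0, i.e. Q = 443/6.
Back-substituting: q_D = (171 − 443/4)/(3/2) = 241/6, q_X = (130 − 443/4)/(3/2) = 77/6, q_F = (142 − 443/4)/(3/2) = 125/6.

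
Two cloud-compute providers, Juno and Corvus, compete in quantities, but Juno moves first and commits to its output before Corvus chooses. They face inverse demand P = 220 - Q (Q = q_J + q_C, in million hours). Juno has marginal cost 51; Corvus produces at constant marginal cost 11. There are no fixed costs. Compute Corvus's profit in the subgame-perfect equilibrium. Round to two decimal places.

5220.06

The follower Corvus best-responds to any q_J: π_C = (220 - Q)q_C - 11q_C.
∂π_C/∂q_C = 209 - q_J - 2q_C = 0 gives the reaction function q_C = (209 - q_J)/2.
The leader anticipates this reaction. Substituting into P = 220 - Q gives P = 231/2 - (1/2)q_J, so π_J = (231/2 - (1/2)q_J)q_J - 51q_J.
Maximising: ∂π_J/∂q_J = 129/2 - q_J = 0, giving q_J = 129/2.
Then q_C = (209 - 129/2)/2 = 289/4.
Price P = 220 - 547/4 = 333/4.
Corvus's profit: (333/4 - 11)·(289/4) = 5220.0625.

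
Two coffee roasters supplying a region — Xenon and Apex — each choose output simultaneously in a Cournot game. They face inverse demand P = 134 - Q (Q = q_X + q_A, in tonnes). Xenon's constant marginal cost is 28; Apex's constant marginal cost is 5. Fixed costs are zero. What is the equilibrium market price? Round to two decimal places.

Xenon's profit: π_X = (134 - Q)q_X - (28q_X). Setting ∂π_X/∂q_X = 0: 106 - 2q_X - (q_A) = 0.
Apex's first-order condition: 129 - 2q_A - (q_X) = 0.
So q_X = (106 - q_A)/2 and q_A = (129 - q_X)/2.
Solving the pair: q_X = 83/3, q_A = 152/3.
Total output Q = 235/3, so price P = 134 - 235/3 = 167/3.

55.67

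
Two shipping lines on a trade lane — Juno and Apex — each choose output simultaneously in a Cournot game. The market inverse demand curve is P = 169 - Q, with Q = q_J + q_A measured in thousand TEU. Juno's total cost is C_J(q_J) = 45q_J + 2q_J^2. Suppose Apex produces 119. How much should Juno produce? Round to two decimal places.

0.83

With the rival's output fixed at 119, Juno's profit is π_J = (169 - 119 - q_J)q_J - (45q_J + 2q_J²) = (50 - q_J)q_J - (45q_J + 2q_J²).
∂π_J/∂q_J = 5 - 6q_J = 0, so q_J = 5/6.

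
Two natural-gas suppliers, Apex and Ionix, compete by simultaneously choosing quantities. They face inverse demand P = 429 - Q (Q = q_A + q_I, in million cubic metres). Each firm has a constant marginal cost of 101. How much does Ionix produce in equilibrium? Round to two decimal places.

109.33

A representative firm's profit is π_i = q_i(429 - Q) - 101q_i.
First-order condition (treating rivals' output as given): 328 - 2q_i - q_j = 0.
With identical firms every q_j equals q_i, so q_j = q_i and 328 = 3q_i, giving q_i = 328/3.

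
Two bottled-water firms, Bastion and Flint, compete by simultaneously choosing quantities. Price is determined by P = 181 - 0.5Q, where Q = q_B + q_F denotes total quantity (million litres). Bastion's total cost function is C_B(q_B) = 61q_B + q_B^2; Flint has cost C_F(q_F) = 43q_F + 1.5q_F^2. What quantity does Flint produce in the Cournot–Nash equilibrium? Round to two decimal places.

30.13

Bastion's profit: π_B = (181 - 0.5Q)q_B - (61q_B + q_B²). Setting ∂π_B/∂q_B = 0: 120 - 3q_B - (1/2)(q_F) = 0.
Flint's profit: π_F = (181 - 0.5Q)q_F - (43q_F + (3/2)q_F²). Setting ∂π_F/∂q_F = 0: 138 - 4q_F - (1/2)(q_B) = 0.
So q_B = (120 - (1/2)q_F)/3 and q_F = (138 - (1/2)q_B)/4.
Substituting one into the other gives q_B = 1644/47 and q_F = 1416/47.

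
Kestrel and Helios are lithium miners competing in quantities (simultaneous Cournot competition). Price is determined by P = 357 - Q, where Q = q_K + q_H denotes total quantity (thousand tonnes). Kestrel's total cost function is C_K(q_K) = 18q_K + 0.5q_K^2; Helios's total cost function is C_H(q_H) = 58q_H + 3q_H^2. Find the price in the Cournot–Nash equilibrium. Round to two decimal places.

Kestrel's profit: π_K = (357 - Q)q_K - (18q_K + (1/2)q_K²). Setting ∂π_K/∂q_K = 0: 339 - 3q_K - (q_H) = 0.
Helios's profit: π_H = (357 - Q)q_H - (58q_H + 3q_H²). Setting ∂π_H/∂q_H = 0: 299 - 8q_H - (q_K) = 0.
So q_K = (339 - q_H)/3 and q_H = (299 - q_K)/8.
Substituting one into the other gives q_K = 104.9130 and q_H = 558/23.
Total output Q = 129.1739, so price P = 357 - 129.1739 = 227.8261.

227.83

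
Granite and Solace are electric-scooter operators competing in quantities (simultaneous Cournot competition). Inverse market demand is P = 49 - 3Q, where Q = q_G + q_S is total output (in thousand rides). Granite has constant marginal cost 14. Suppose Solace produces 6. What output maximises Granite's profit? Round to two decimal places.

2.83

With the rival's output fixed at 6, Granite's profit is π_G = (49 - 3·6 - 3q_G)q_G - (14q_G) = (31 - 3q_G)q_G - (14q_G).
∂π_G/∂q_G = 17 - 6q_G = 0, so q_G = 17/6.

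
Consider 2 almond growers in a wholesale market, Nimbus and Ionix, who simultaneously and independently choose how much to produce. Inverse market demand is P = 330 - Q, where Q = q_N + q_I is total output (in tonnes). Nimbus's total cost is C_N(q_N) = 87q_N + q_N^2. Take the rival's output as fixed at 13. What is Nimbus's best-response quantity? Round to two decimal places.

With the rival's output fixed at 13, Nimbus's profit is π_N = (330 - 13 - q_N)q_N - (87q_N + q_N²) = (317 - q_N)q_N - (87q_N + q_N²).
∂π_N/∂q_N = 230 - 4q_N = 0, so q_N = 115/2.

57.50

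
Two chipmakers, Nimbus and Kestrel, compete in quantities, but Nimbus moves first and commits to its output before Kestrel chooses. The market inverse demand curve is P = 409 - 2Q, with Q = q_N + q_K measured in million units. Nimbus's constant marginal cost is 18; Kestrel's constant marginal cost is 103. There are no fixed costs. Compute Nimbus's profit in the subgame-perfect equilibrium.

14161

The follower Kestrel best-responds to any q_N: π_K = (409 - 2Q)q_K - 103q_K.
Setting the follower's marginal profit to zero, 306 - 2q_N - 4q_K = 0, i.e. q_K = (306 - 2q_N)/4.
The leader anticipates this reaction. Substituting into P = 409 - 2Q gives P = 256 - q_N, so π_N = (256 - q_N)q_N - 18q_N.
The leader's first-order condition 238 - 2q_N = 0 yields q_N = 119.
Then q_K = (306 - 2·119)/4 = 17.
Price P = 409 - 2·136 = 137.
Nimbus's profit: (137 - 18)·119 = 14161.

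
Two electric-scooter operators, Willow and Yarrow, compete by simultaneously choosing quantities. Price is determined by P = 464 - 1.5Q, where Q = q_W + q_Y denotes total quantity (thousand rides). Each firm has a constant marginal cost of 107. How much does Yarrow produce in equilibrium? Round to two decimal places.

Each firm earns π_i = (464 - 1.5Q)q_i - 107q_i.
Setting ∂π_i/∂q_i = 0 with rivals' quantities fixed: 357 - 3q_i - (3/2)q_j = 0.
By symmetry each firm produces the same amount; substituting q_j = q_i yields q_i = 357/(9/2) = 238/3.

79.33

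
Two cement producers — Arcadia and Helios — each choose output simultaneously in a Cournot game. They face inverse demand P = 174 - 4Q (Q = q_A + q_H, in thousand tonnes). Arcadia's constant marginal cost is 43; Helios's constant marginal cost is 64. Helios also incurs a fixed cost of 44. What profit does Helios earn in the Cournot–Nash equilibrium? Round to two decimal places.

176.03

Arcadia's profit: π_A = (174 - 4Q)q_A - (43q_A). Setting ∂π_A/∂q_A = 0: 131 - 8q_A - 4(q_H) = 0.
Helios's first-order condition: 110 - 8q_H - 4(q_A) = 0.
Rearranging gives the reaction functions q_A = (131 - 4q_H)/8 and q_H = (110 - 4q_A)/8.
Solving the pair: q_A = 38/3, q_H = 89/12.
Price P = 174 - 4·(241/12) = 281/3.
Helios's profit: (281/3 - 64)·(89/12) - 44 = 176.0278.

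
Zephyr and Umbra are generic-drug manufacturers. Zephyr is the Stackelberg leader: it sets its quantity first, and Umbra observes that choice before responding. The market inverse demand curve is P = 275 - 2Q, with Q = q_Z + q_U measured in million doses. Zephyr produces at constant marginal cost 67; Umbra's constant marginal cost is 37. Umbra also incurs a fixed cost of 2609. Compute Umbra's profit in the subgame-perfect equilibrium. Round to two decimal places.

166.13

Solve by backward induction. Given q_Z, the follower Umbra maximises π_U = (275 - 2q_Z - 2q_U)q_U - 37q_U.
Follower FOC: 238 - 2q_Z - 4q_U = 0, so q_U(q_Z) = (238 - 2q_Z)/4.
The leader anticipates this reaction. Substituting into P = 275 - 2Q gives P = 156 - q_Z, so π_Z = (156 - q_Z)q_Z - 67q_Z.
The leader's first-order condition 89 - 2q_Z = 0 yields q_Z = 89/2.
Then q_U = (238 - 2·(89/2))/4 = 149/4.
Price P = 275 - 2·(327/4) = 223/2.
Umbra's profit: (223/2 - 37)·(149/4) - 2609 = 1329/8.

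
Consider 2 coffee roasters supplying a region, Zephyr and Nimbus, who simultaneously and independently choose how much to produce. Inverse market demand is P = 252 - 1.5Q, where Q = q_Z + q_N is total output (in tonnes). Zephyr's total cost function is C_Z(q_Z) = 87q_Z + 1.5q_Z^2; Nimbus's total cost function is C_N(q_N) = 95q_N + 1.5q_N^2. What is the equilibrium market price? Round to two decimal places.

187.60

Zephyr's profit: π_Z = (252 - 1.5Q)q_Z - (87q_Z + (3/2)q_Z²). Setting ∂π_Z/∂q_Z = 0: 165 - 6q_Z - (3/2)(q_N) = 0.
Nimbus's profit: π_N = (252 - 1.5Q)q_N - (95q_N + (3/2)q_N²). Setting ∂π_N/∂q_N = 0: 157 - 6q_N - (3/2)(q_Z) = 0.
Rearranging gives the reaction functions q_Z = (165 - (3/2)q_N)/6 and q_N = (157 - (3/2)q_Z)/6.
Solving the pair: q_Z = 1006/45, q_N = 926/45.
Total output Q = 644/15, so price P = 252 - (3/2)·(644/15) = 938/5.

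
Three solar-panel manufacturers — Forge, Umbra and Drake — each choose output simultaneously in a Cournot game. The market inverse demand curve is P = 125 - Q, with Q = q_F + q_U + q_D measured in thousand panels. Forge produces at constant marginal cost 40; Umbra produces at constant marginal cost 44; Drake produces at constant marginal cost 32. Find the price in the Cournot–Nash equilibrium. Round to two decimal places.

60.25

Forge's profit: π_F = (125 - Q)q_F - (40q_F). Setting ∂π_F/∂q_F = 0: 85 - 2q_F - (q_U + q_D) = 0.
Umbra's profit: π_U = (125 - Q)q_U - (44q_U). Setting ∂π_U/∂q_U = 0: 81 - 2q_U - (q_F + q_D) = 0.
Drake's profit: π_D = (125 - Q)q_D - (32q_D). Setting ∂π_D/∂q_D = 0: 93 - 2q_D - (q_F + q_U) = 0.
Adding the 3 first-order conditions: 259 − 4Q = 0, so Q = 259/4.
Back-substituting: q_F = (85 − 259/4) = 81/4, q_U = (81 − 259/4) = 65/4, q_D = (93 − 259/4) = 113/4.
Total output Q = 259/4, so price P = 125 - 259/4 = 241/4.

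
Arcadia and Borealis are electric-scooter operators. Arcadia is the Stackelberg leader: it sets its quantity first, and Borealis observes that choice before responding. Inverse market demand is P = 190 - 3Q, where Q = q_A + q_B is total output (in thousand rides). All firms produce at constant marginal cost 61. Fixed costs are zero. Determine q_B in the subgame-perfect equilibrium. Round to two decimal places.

10.75

The follower Borealis best-responds to any q_A: π_B = (190 - 3Q)q_B - 61q_B.
Setting the follower's marginal profit to zero, 129 - 3q_A - 6q_B = 0, i.e. q_B = (129 - 3q_A)/6.
Arcadia substitutes q_B(q_A) into its own profit: π_A = q_A(190 - 3q_A - (129 - 3q_A)/2) - 61q_A = (251/2 - (3/2)q_A)q_A - 61q_A.
Maximising: ∂π_A/∂q_A = 129/2 - 3q_A = 0, giving q_A = 43/2.
Then q_B = (129 - 3·(43/2))/6 = 43/4.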